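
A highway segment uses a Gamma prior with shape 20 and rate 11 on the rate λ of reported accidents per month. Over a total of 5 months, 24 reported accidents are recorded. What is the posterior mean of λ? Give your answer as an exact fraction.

11/4

Total count 24 over total exposure 5 months.
The Gamma prior is conjugate for the Poisson rate, so λ | data ~ Gamma(20+24, 11+5) = Gamma(44, 16).
Posterior mean = α'/β' = 44/16 = 11/4.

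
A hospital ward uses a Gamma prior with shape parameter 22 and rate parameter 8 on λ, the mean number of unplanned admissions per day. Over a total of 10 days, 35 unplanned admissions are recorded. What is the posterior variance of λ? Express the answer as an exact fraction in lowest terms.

19/108

Total count 35 over total exposure 10 days.
Conjugate update: add total count to the shape and total exposure to the rate, giving Gamma(57, 18).
Posterior variance = α'/β'² = 57/324 = 19/108.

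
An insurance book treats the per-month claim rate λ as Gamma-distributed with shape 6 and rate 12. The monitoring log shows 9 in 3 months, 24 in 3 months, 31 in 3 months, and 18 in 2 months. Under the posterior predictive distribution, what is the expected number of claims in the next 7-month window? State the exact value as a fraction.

Total count: 9 + 24 + 31 + 18 = 82.
Total exposure: 3 + 3 + 3 + 2 = 11 months.
Posterior: α' = 6 + 82 = 88, β' = 12 + 11 = 23.
Predictive mean over a 7-month window = T·E[λ|data] = 7·88/23 = 616/23.

616/23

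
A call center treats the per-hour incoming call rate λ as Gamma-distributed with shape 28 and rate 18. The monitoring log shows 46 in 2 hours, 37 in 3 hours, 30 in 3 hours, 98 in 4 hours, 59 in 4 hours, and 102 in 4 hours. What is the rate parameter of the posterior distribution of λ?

Total count: 46 + 37 + 30 + 98 + 59 + 102 = 372.
Total exposure: 2 + 3 + 3 + 4 + 4 + 4 = 20 hours.
By Gamma–Poisson conjugacy, the posterior is Gamma(α + Σx, β + Σt) = Gamma(28 + 372, 18 + 20) = Gamma(400, 38).

38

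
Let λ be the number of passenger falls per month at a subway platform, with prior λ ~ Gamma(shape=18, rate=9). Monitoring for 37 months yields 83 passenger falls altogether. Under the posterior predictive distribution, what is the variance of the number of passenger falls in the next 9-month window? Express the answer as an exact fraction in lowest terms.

Total count 83 over total exposure 37 months.
Posterior: α' = 18 + 83 = 101, β' = 9 + 37 = 46.
The posterior predictive for a window of length T is Negative Binomial with variance T·α'·(β'+T)/β'² = 9·101·55/2116 = 49995/2116.

49995/2116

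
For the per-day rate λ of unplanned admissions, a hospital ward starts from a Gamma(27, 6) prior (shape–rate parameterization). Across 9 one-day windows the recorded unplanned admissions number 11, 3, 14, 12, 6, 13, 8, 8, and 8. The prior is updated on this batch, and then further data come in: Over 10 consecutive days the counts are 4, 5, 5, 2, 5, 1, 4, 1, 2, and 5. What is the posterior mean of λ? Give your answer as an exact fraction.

144/25

Total count: 11 + 3 + 14 + 12 + 6 + 13 + 8 + 8 + 8 = 83.
Total exposure: 9 days.
After the first batch: Gamma(27 + 83, 6 + 9) = Gamma(110, 15).
Total count: 4 + 5 + 5 + 2 + 5 + 1 + 4 + 1 + 2 + 5 = 34.
Total exposure: 10 days.
After the second batch: Gamma(110 + 34, 15 + 10) = Gamma(144, 25).
Posterior mean = α'/β' = 144/25.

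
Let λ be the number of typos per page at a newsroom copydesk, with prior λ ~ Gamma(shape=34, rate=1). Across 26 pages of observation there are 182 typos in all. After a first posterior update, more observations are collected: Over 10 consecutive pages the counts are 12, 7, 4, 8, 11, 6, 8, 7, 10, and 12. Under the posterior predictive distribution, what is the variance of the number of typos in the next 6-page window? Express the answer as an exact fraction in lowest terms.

Total count 182 over total exposure 26 pages.
After the first batch: Gamma(34 + 182, 1 + 26) = Gamma(216, 27).
Total count: 12 + 7 + 4 + 8 + 11 + 6 + 8 + 7 + 10 + 12 = 85.
Total exposure: 10 pages.
After the second batch: Gamma(216 + 85, 27 + 10) = Gamma(301, 37).
The posterior predictive for a window of length T is Negative Binomial with variance T·α'·(β'+T)/β'² = 6·301·43/1369 = 77658/1369.

77658/1369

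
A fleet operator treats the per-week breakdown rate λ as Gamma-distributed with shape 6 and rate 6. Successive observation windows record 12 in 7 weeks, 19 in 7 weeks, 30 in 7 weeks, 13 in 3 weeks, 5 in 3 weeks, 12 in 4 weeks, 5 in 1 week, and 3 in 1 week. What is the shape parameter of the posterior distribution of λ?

105

Total count: 12 + 19 + 30 + 13 + 5 + 12 + 5 + 3 = 99.
Total exposure: 7 + 7 + 7 + 3 + 3 + 4 + 1 + 1 = 33 weeks.
Gamma(α, β) with Poisson data over total exposure Σt gives posterior Gamma(α+Σx, β+Σt) = Gamma(105, 39).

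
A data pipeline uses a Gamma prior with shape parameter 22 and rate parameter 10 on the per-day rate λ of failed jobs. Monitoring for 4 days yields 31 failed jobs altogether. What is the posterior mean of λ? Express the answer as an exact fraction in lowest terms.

Total count 31 over total exposure 4 days.
Posterior: α' = 22 + 31 = 53, β' = 10 + 4 = 14.
Posterior mean = α'/β' = 53/14.

53/14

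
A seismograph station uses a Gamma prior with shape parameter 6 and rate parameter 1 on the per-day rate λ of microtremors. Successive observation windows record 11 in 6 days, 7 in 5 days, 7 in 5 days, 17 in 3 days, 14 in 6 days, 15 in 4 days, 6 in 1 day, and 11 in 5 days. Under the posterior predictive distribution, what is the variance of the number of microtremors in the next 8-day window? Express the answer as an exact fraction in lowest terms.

Total count: 11 + 7 + 7 + 17 + 14 + 15 + 6 + 11 = 88.
Total exposure: 6 + 5 + 5 + 3 + 6 + 4 + 1 + 5 = 35 days.
Conjugate update: add total count to the shape and total exposure to the rate, giving Gamma(94, 36).
The posterior predictive for a window of length T is Negative Binomial with variance T·α'·(β'+T)/β'² = 8·94·44/1296 = 2068/81.

2068/81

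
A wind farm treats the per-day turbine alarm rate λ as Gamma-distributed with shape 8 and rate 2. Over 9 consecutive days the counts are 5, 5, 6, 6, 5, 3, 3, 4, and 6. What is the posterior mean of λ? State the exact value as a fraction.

Total count: 5 + 5 + 6 + 6 + 5 + 3 + 3 + 4 + 6 = 43.
Total exposure: 9 days.
Conjugate update: add total count to the shape and total exposure to the rate, giving Gamma(51, 11).
Posterior mean = α'/β' = 51/11.

51/11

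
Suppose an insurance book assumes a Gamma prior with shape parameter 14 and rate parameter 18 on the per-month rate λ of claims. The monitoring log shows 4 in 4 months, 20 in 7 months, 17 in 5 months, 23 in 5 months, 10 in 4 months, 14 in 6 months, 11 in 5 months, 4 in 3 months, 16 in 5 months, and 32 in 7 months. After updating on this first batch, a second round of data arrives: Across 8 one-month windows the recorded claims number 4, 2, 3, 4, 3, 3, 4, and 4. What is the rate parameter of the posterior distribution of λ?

77

Total count: 4 + 20 + 17 + 23 + 10 + 14 + 11 + 4 + 16 + 32 = 151.
Total exposure: 4 + 7 + 5 + 5 + 4 + 6 + 5 + 3 + 5 + 7 = 51 months.
After the first batch: Gamma(14 + 151, 18 + 51) = Gamma(165, 69).
Total count: 4 + 2 + 3 + 4 + 3 + 3 + 4 + 4 = 27.
Total exposure: 8 months.
After the second batch: Gamma(165 + 27, 69 + 8) = Gamma(192, 77).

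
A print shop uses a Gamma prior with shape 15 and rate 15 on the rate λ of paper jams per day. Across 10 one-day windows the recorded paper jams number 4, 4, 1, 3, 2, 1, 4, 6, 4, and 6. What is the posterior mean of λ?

Total count: 4 + 4 + 1 + 3 + 2 + 1 + 4 + 6 + 4 + 6 = 35.
Total exposure: 10 days.
Posterior: α' = 15 + 35 = 50, β' = 15 + 10 = 25.
Posterior mean = α'/β' = 50/25 = 2.

2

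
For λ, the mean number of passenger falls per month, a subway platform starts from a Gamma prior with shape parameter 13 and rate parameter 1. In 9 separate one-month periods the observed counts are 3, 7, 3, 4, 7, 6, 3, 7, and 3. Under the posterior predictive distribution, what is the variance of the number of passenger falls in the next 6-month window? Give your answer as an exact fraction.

1344/25

Total count: 3 + 7 + 3 + 4 + 7 + 6 + 3 + 7 + 3 = 43.
Total exposure: 9 months.
Gamma(α, β) with Poisson data over total exposure Σt gives posterior Gamma(α+Σx, β+Σt) = Gamma(56, 10).
The posterior predictive for a window of length T is Negative Binomial with variance T·α'·(β'+T)/β'² = 6·56·16/100 = 1344/25.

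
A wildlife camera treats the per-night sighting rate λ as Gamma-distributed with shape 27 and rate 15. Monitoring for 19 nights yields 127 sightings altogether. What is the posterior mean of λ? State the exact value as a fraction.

77/17

Total count 127 over total exposure 19 nights.
Gamma(α, β) with Poisson data over total exposure Σt gives posterior Gamma(α+Σx, β+Σt) = Gamma(154, 34).
Posterior mean = α'/β' = 154/34 = 77/17.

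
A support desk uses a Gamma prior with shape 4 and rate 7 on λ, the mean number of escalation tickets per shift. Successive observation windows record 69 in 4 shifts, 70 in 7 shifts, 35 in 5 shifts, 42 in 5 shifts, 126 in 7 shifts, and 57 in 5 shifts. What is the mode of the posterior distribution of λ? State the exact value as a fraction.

Total count: 69 + 70 + 35 + 42 + 126 + 57 = 399.
Total exposure: 4 + 7 + 5 + 5 + 7 + 5 = 33 shifts.
By Gamma–Poisson conjugacy, the posterior is Gamma(α + Σx, β + Σt) = Gamma(4 + 399, 7 + 33) = Gamma(403, 40).
Posterior mode = (α'−1)/β' = 402/40 = 201/20.

201/20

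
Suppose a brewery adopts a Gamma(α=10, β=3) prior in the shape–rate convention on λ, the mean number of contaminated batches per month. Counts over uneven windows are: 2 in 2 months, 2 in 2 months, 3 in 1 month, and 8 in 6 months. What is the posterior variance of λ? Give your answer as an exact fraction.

25/196

Total count: 2 + 2 + 3 + 8 = 15.
Total exposure: 2 + 2 + 1 + 6 = 11 months.
Conjugate update: add total count to the shape and total exposure to the rate, giving Gamma(25, 14).
Posterior variance = α'/β'² = 25/196.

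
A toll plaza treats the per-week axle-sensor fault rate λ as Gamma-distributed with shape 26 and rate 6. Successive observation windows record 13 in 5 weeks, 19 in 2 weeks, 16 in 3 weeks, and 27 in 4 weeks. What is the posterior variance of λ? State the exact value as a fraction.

Total count: 13 + 19 + 16 + 27 = 75.
Total exposure: 5 + 2 + 3 + 4 = 14 weeks.
Posterior: α' = 26 + 75 = 101, β' = 6 + 14 = 20.
Posterior variance = α'/β'² = 101/400.

101/400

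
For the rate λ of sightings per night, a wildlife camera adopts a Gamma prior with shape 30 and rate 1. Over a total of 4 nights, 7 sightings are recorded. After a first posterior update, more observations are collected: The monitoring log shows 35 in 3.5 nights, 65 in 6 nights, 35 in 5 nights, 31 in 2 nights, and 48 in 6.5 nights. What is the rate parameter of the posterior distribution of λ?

Total count 7 over total exposure 4 nights.
After the first batch: Gamma(30 + 7, 1 + 4) = Gamma(37, 5).
Total count: 35 + 65 + 35 + 31 + 48 = 214.
Total exposure: 3.5 + 6 + 5 + 2 + 6.5 = 23 nights.
After the second batch: Gamma(37 + 214, 5 + 23) = Gamma(251, 28).

28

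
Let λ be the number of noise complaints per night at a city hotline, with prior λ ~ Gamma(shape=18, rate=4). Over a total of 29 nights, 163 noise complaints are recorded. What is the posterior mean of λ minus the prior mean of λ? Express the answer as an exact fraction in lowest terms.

65/66

Total count 163 over total exposure 29 nights.
By Gamma–Poisson conjugacy, the posterior is Gamma(α + Σx, β + Σt) = Gamma(18 + 163, 4 + 29) = Gamma(181, 33).
Posterior mean = 181/33 = 181/33; prior mean = 18/4 = 9/2. Difference = 181/33 − 9/2 = 65/66.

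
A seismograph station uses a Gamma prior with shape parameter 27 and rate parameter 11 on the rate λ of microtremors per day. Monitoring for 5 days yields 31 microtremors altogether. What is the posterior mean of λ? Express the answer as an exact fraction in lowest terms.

Total count 31 over total exposure 5 days.
Posterior: α' = 27 + 31 = 58, β' = 11 + 5 = 16.
Posterior mean = α'/β' = 58/16 = 29/8.

29/8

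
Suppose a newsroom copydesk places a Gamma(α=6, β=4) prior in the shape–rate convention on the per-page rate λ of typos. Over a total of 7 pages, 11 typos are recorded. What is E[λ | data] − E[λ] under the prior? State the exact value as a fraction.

Total count 11 over total exposure 7 pages.
The Gamma prior is conjugate for the Poisson rate, so λ | data ~ Gamma(6+11, 4+7) = Gamma(17, 11).
Posterior mean = 17/11 = 17/11; prior mean = 6/4 = 3/2. Difference = 17/11 − 3/2 = 1/22.

1/22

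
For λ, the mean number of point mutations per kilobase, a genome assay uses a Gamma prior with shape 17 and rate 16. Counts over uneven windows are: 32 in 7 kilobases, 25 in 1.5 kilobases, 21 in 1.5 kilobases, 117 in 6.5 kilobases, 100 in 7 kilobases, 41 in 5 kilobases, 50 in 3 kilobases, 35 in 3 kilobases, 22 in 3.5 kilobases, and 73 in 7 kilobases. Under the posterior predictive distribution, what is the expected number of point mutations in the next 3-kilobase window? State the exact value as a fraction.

Total count: 32 + 25 + 21 + 117 + 100 + 41 + 50 + 35 + 22 + 73 = 516.
Total exposure: 7 + 1.5 + 1.5 + 6.5 + 7 + 5 + 3 + 3 + 3.5 + 7 = 45 kilobases.
Gamma(α, β) with Poisson data over total exposure Σt gives posterior Gamma(α+Σx, β+Σt) = Gamma(533, 61).
Predictive mean over a 3-kilobase window = T·E[λ|data] = 3·533/61 = 1599/61.

1599/61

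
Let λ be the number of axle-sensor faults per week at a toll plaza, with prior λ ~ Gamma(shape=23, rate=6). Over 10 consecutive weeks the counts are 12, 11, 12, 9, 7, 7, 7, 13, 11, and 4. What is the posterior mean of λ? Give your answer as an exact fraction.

29/4

Total count: 12 + 11 + 12 + 9 + 7 + 7 + 7 + 13 + 11 + 4 = 93.
Total exposure: 10 weeks.
By Gamma–Poisson conjugacy, the posterior is Gamma(α + Σx, β + Σt) = Gamma(23 + 93, 6 + 10) = Gamma(116, 16).
Posterior mean = α'/β' = 116/16 = 29/4.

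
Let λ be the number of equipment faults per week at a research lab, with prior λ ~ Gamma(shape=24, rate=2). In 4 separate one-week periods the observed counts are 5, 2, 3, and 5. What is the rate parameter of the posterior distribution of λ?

Total count: 5 + 2 + 3 + 5 = 15.
Total exposure: 4 weeks.
The Gamma prior is conjugate for the Poisson rate, so λ | data ~ Gamma(24+15, 2+4) = Gamma(39, 6).

6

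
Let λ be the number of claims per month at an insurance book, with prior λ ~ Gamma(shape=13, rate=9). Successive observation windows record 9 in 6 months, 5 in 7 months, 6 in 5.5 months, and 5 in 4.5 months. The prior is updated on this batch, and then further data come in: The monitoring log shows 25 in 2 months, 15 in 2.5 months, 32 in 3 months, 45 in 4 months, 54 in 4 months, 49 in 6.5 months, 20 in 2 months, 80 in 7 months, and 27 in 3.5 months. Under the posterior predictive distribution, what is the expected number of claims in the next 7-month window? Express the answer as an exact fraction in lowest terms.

Total count: 9 + 5 + 6 + 5 = 25.
Total exposure: 6 + 7 + 5.5 + 4.5 = 23 months.
After the first batch: Gamma(13 + 25, 9 + 23) = Gamma(38, 32).
Total count: 25 + 15 + 32 + 45 + 54 + 49 + 20 + 80 + 27 = 347.
Total exposure: 2 + 2.5 + 3 + 4 + 4 + 6.5 + 2 + 7 + 3.5 = 34.5 months.
After the second batch: Gamma(38 + 347, 32 + 34.5) = Gamma(385, 133/2).
Predictive mean over a 7-month window = T·E[λ|data] = 7·385/(133/2) = 770/19.

770/19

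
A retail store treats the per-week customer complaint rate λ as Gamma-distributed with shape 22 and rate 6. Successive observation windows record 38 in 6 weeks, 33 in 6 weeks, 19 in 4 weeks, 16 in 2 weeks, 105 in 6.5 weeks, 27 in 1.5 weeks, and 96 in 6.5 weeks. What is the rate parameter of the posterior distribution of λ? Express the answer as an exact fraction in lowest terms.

Total count: 38 + 33 + 19 + 16 + 105 + 27 + 96 = 334.
Total exposure: 6 + 6 + 4 + 2 + 6.5 + 1.5 + 6.5 = 32.5 weeks.
Posterior: α' = 22 + 334 = 356, β' = 6 + 32.5 = 77/2.

77/2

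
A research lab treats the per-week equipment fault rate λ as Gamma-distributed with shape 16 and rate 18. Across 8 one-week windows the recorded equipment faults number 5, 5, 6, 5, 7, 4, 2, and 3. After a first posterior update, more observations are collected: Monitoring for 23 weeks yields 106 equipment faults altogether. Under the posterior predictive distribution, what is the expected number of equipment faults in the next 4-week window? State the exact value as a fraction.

Total count: 5 + 5 + 6 + 5 + 7 + 4 + 2 + 3 = 37.
Total exposure: 8 weeks.
After the first batch: Gamma(16 + 37, 18 + 8) = Gamma(53, 26).
Total count 106 over total exposure 23 weeks.
After the second batch: Gamma(53 + 106, 26 + 23) = Gamma(159, 49).
Predictive mean over a 4-week window = T·E[λ|data] = 4·159/49 = 636/49.

636/49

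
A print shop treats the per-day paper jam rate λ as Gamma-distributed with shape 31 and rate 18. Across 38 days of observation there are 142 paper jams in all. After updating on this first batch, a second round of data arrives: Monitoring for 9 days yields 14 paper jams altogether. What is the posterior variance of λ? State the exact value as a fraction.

187/4225

Total count 142 over total exposure 38 days.
After the first batch: Gamma(31 + 142, 18 + 38) = Gamma(173, 56).
Total count 14 over total exposure 9 days.
After the second batch: Gamma(173 + 14, 56 + 9) = Gamma(187, 65).
Posterior variance = α'/β'² = 187/4225.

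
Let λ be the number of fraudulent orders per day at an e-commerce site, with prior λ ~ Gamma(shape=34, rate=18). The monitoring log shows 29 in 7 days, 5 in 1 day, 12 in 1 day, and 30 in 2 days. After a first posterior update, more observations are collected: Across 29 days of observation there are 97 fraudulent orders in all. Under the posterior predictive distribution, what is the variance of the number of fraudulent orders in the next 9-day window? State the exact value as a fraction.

Total count: 29 + 5 + 12 + 30 = 76.
Total exposure: 7 + 1 + 1 + 2 = 11 days.
After the first batch: Gamma(34 + 76, 18 + 11) = Gamma(110, 29).
Total count 97 over total exposure 29 days.
After the second batch: Gamma(110 + 97, 29 + 29) = Gamma(207, 58).
The posterior predictive for a window of length T is Negative Binomial with variance T·α'·(β'+T)/β'² = 9·207·67/3364 = 124821/3364.

124821/3364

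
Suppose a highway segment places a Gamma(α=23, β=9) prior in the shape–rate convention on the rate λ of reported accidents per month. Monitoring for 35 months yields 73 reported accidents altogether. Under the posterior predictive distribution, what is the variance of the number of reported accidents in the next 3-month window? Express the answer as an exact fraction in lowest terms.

846/121

Total count 73 over total exposure 35 months.
By Gamma–Poisson conjugacy, the posterior is Gamma(α + Σx, β + Σt) = Gamma(23 + 73, 9 + 35) = Gamma(96, 44).
The posterior predictive for a window of length T is Negative Binomial with variance T·α'·(β'+T)/β'² = 3·96·47/1936 = 846/121.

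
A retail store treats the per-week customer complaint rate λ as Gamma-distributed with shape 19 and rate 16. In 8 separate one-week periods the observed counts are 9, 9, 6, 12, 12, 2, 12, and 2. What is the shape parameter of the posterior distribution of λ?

83

Total count: 9 + 9 + 6 + 12 + 12 + 2 + 12 + 2 = 64.
Total exposure: 8 weeks.
Posterior: α' = 19 + 64 = 83, β' = 16 + 8 = 24.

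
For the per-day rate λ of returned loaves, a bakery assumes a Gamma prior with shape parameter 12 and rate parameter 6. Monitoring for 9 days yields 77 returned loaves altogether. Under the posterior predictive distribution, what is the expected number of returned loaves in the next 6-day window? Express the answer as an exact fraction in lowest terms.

178/5

Total count 77 over total exposure 9 days.
Posterior: α' = 12 + 77 = 89, β' = 6 + 9 = 15.
Predictive mean over a 6-day window = T·E[λ|data] = 6·89/15 = 178/5.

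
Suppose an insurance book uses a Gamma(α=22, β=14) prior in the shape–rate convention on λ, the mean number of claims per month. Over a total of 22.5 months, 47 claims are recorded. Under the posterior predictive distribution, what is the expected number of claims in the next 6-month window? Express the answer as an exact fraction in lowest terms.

Total count 47 over total exposure 22.5 months.
Posterior: α' = 22 + 47 = 69, β' = 14 + 22.5 = 73/2.
Predictive mean over a 6-month window = T·E[λ|data] = 6·69/(73/2) = 828/73.

828/73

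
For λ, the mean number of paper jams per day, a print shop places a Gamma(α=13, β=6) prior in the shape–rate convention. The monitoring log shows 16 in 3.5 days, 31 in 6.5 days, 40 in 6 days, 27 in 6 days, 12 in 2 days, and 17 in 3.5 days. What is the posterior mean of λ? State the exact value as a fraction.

Total count: 16 + 31 + 40 + 27 + 12 + 17 = 143.
Total exposure: 3.5 + 6.5 + 6 + 6 + 2 + 3.5 = 27.5 days.
By Gamma–Poisson conjugacy, the posterior is Gamma(α + Σx, β + Σt) = Gamma(13 + 143, 6 + 27.5) = Gamma(156, 67/2).
Posterior mean = α'/β' = 156/(67/2) = 312/67.

312/67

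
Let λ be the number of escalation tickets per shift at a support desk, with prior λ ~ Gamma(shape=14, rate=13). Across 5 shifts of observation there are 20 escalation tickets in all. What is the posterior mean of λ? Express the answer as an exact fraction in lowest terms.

17/9

Total count 20 over total exposure 5 shifts.
The Gamma prior is conjugate for the Poisson rate, so λ | data ~ Gamma(14+20, 13+5) = Gamma(34, 18).
Posterior mean = α'/β' = 34/18 = 17/9.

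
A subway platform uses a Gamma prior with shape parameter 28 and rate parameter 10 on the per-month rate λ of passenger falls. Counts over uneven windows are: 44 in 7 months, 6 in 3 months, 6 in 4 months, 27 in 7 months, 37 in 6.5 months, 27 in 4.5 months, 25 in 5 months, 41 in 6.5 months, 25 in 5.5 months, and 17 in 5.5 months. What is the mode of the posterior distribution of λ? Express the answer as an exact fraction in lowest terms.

Total count: 44 + 6 + 6 + 27 + 37 + 27 + 25 + 41 + 25 + 17 = 255.
Total exposure: 7 + 3 + 4 + 7 + 6.5 + 4.5 + 5 + 6.5 + 5.5 + 5.5 = 54.5 months.
Posterior: α' = 28 + 255 = 283, β' = 10 + 54.5 = 129/2.
Posterior mode = (α'−1)/β' = 282/(129/2) = 188/43.

188/43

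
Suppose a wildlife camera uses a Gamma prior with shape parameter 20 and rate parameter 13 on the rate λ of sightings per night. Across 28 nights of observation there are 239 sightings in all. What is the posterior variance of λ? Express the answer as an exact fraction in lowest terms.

Total count 239 over total exposure 28 nights.
The Gamma prior is conjugate for the Poisson rate, so λ | data ~ Gamma(20+239, 13+28) = Gamma(259, 41).
Posterior variance = α'/β'² = 259/1681.

259/1681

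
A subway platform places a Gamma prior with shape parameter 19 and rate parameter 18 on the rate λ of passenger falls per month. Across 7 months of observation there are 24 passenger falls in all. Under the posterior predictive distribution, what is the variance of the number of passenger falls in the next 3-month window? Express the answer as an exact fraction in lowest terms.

Total count 24 over total exposure 7 months.
The Gamma prior is conjugate for the Poisson rate, so λ | data ~ Gamma(19+24, 18+7) = Gamma(43, 25).
The posterior predictive for a window of length T is Negative Binomial with variance T·α'·(β'+T)/β'² = 3·43·28/625 = 3612/625.

3612/625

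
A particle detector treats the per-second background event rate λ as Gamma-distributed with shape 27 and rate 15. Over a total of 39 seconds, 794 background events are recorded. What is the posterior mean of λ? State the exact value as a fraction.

Total count 794 over total exposure 39 seconds.
Gamma(α, β) with Poisson data over total exposure Σt gives posterior Gamma(α+Σx, β+Σt) = Gamma(821, 54).
Posterior mean = α'/β' = 821/54.

821/54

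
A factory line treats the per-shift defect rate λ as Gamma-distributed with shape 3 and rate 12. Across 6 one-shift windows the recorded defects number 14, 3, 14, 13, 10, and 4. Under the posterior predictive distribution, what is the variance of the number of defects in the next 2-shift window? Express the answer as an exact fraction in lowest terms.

Total count: 14 + 3 + 14 + 13 + 10 + 4 = 58.
Total exposure: 6 shifts.
Conjugate update: add total count to the shape and total exposure to the rate, giving Gamma(61, 18).
The posterior predictive for a window of length T is Negative Binomial with variance T·α'·(β'+T)/β'² = 2·61·20/324 = 610/81.

610/81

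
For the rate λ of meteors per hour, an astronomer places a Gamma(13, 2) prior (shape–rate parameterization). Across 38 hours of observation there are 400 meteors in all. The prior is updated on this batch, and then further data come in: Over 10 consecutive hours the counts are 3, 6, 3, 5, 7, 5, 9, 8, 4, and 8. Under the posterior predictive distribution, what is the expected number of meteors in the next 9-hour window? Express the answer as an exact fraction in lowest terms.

4239/50

Total count 400 over total exposure 38 hours.
After the first batch: Gamma(13 + 400, 2 + 38) = Gamma(413, 40).
Total count: 3 + 6 + 3 + 5 + 7 + 5 + 9 + 8 + 4 + 8 = 58.
Total exposure: 10 hours.
After the second batch: Gamma(413 + 58, 40 + 10) = Gamma(471, 50).
Predictive mean over a 9-hour window = T·E[λ|data] = 9·471/50 = 4239/50.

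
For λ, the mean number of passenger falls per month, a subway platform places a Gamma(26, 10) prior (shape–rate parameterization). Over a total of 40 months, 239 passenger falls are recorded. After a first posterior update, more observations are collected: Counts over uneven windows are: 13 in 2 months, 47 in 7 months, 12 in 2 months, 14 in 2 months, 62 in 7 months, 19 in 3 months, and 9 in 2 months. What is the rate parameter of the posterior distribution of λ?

Total count 239 over total exposure 40 months.
After the first batch: Gamma(26 + 239, 10 + 40) = Gamma(265, 50).
Total count: 13 + 47 + 12 + 14 + 62 + 19 + 9 = 176.
Total exposure: 2 + 7 + 2 + 2 + 7 + 3 + 2 = 25 months.
After the second batch: Gamma(265 + 176, 50 + 25) = Gamma(441, 75).

75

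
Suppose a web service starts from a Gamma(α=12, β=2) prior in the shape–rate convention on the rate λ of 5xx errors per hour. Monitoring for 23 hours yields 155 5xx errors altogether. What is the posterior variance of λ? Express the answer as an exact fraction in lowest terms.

167/625

Total count 155 over total exposure 23 hours.
Gamma(α, β) with Poisson data over total exposure Σt gives posterior Gamma(α+Σx, β+Σt) = Gamma(167, 25).
Posterior variance = α'/β'² = 167/625.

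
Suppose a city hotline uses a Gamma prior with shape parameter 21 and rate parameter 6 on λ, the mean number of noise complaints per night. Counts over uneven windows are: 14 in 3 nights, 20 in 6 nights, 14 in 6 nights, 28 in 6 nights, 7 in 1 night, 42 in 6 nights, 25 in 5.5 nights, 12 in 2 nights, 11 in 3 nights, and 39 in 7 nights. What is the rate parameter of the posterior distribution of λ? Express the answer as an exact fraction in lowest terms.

103/2

Total count: 14 + 20 + 14 + 28 + 7 + 42 + 25 + 12 + 11 + 39 = 212.
Total exposure: 3 + 6 + 6 + 6 + 1 + 6 + 5.5 + 2 + 3 + 7 = 45.5 nights.
Gamma(α, β) with Poisson data over total exposure Σt gives posterior Gamma(α+Σx, β+Σt) = Gamma(233, 103/2).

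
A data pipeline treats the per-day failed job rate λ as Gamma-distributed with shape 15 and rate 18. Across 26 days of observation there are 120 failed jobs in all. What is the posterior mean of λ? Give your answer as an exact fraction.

135/44

Total count 120 over total exposure 26 days.
Gamma(α, β) with Poisson data over total exposure Σt gives posterior Gamma(α+Σx, β+Σt) = Gamma(135, 44).
Posterior mean = α'/β' = 135/44.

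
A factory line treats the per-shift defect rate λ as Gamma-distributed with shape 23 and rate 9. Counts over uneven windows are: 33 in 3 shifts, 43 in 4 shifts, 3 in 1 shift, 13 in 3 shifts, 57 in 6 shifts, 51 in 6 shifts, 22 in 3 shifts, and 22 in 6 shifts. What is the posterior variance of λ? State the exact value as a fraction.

267/1681

Total count: 33 + 43 + 3 + 13 + 57 + 51 + 22 + 22 = 244.
Total exposure: 3 + 4 + 1 + 3 + 6 + 6 + 3 + 6 = 32 shifts.
By Gamma–Poisson conjugacy, the posterior is Gamma(α + Σx, β + Σt) = Gamma(23 + 244, 9 + 32) = Gamma(267, 41).
Posterior variance = α'/β'² = 267/1681.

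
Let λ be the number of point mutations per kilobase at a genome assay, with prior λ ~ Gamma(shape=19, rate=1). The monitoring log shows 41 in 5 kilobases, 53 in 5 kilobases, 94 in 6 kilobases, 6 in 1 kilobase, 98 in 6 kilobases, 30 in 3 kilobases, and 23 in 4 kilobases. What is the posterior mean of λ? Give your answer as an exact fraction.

364/31

Total count: 41 + 53 + 94 + 6 + 98 + 30 + 23 = 345.
Total exposure: 5 + 5 + 6 + 1 + 6 + 3 + 4 = 30 kilobases.
Posterior: α' = 19 + 345 = 364, β' = 1 + 30 = 31.
Posterior mean = α'/β' = 364/31.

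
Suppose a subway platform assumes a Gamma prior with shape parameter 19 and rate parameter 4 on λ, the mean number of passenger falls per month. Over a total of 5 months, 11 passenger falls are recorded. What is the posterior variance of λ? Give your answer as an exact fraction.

Total count 11 over total exposure 5 months.
Posterior: α' = 19 + 11 = 30, β' = 4 + 5 = 9.
Posterior variance = α'/β'² = 30/81 = 10/27.

10/27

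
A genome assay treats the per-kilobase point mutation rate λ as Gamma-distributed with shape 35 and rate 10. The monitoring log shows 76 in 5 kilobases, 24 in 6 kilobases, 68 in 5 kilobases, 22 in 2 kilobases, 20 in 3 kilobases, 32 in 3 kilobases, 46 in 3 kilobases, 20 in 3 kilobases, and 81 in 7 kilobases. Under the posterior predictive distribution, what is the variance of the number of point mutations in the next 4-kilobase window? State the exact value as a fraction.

86496/2209

Total count: 76 + 24 + 68 + 22 + 20 + 32 + 46 + 20 + 81 = 389.
Total exposure: 5 + 6 + 5 + 2 + 3 + 3 + 3 + 3 + 7 = 37 kilobases.
Conjugate update: add total count to the shape and total exposure to the rate, giving Gamma(424, 47).
The posterior predictive for a window of length T is Negative Binomial with variance T·α'·(β'+T)/β'² = 4·424·51/2209 = 86496/2209.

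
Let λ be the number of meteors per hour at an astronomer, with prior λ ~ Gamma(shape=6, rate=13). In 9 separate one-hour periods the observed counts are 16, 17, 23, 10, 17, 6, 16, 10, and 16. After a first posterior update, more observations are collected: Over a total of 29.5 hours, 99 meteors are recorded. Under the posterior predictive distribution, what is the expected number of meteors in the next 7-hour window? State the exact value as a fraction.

3304/103

Total count: 16 + 17 + 23 + 10 + 17 + 6 + 16 + 10 + 16 = 131.
Total exposure: 9 hours.
After the first batch: Gamma(6 + 131, 13 + 9) = Gamma(137, 22).
Total count 99 over total exposure 29.5 hours.
After the second batch: Gamma(137 + 99, 22 + 29.5) = Gamma(236, 103/2).
Predictive mean over a 7-hour window = T·E[λ|data] = 7·236/(103/2) = 3304/103.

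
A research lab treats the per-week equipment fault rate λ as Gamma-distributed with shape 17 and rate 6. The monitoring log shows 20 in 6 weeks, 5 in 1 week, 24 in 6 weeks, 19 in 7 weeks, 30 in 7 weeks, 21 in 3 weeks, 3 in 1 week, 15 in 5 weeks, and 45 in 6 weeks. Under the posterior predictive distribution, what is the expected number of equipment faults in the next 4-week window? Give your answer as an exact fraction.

Total count: 20 + 5 + 24 + 19 + 30 + 21 + 3 + 15 + 45 = 182.
Total exposure: 6 + 1 + 6 + 7 + 7 + 3 + 1 + 5 + 6 = 42 weeks.
Posterior: α' = 17 + 182 = 199, β' = 6 + 42 = 48.
Predictive mean over a 4-week window = T·E[λ|data] = 4·199/48 = 199/12.

199/12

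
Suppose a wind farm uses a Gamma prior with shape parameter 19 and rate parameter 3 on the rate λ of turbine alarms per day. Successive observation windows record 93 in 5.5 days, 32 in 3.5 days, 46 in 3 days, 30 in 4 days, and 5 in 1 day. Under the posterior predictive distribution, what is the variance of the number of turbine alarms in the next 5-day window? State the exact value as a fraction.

1125/16

Total count: 93 + 32 + 46 + 30 + 5 = 206.
Total exposure: 5.5 + 3.5 + 3 + 4 + 1 = 17 days.
Conjugate update: add total count to the shape and total exposure to the rate, giving Gamma(225, 20).
The posterior predictive for a window of length T is Negative Binomial with variance T·α'·(β'+T)/β'² = 5·225·25/400 = 1125/16.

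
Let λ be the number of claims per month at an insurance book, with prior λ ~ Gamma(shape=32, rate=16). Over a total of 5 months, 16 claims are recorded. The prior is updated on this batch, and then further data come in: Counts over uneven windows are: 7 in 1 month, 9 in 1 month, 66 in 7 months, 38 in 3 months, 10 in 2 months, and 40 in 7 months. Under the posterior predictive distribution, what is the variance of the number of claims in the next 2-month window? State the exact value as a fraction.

Total count 16 over total exposure 5 months.
After the first batch: Gamma(32 + 16, 16 + 5) = Gamma(48, 21).
Total count: 7 + 9 + 66 + 38 + 10 + 40 = 170.
Total exposure: 1 + 1 + 7 + 3 + 2 + 7 = 21 months.
After the second batch: Gamma(48 + 170, 21 + 21) = Gamma(218, 42).
The posterior predictive for a window of length T is Negative Binomial with variance T·α'·(β'+T)/β'² = 2·218·44/1764 = 4796/441.

4796/441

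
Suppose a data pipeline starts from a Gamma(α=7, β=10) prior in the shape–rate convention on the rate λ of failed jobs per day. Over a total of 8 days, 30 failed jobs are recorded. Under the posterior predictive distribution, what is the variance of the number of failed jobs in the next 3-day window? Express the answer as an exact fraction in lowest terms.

Total count 30 over total exposure 8 days.
By Gamma–Poisson conjugacy, the posterior is Gamma(α + Σx, β + Σt) = Gamma(7 + 30, 10 + 8) = Gamma(37, 18).
The posterior predictive for a window of length T is Negative Binomial with variance T·α'·(β'+T)/β'² = 3·37·21/324 = 259/36.

259/36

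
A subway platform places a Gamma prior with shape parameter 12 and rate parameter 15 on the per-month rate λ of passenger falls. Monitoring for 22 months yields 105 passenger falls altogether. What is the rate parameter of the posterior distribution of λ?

Total count 105 over total exposure 22 months.
By Gamma–Poisson conjugacy, the posterior is Gamma(α + Σx, β + Σt) = Gamma(12 + 105, 15 + 22) = Gamma(117, 37).

37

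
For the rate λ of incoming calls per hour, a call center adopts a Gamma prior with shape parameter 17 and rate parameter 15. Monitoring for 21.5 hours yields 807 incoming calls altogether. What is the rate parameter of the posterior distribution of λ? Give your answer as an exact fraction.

73/2

Total count 807 over total exposure 21.5 hours.
Posterior: α' = 17 + 807 = 824, β' = 15 + 21.5 = 73/2.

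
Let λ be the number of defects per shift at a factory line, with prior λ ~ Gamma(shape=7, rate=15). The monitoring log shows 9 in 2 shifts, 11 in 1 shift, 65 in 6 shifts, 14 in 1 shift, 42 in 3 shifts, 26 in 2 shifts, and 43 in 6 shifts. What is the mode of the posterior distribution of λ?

6

Total count: 9 + 11 + 65 + 14 + 42 + 26 + 43 = 210.
Total exposure: 2 + 1 + 6 + 1 + 3 + 2 + 6 = 21 shifts.
The Gamma prior is conjugate for the Poisson rate, so λ | data ~ Gamma(7+210, 15+21) = Gamma(217, 36).
Posterior mode = (α'−1)/β' = 216/36 = 6.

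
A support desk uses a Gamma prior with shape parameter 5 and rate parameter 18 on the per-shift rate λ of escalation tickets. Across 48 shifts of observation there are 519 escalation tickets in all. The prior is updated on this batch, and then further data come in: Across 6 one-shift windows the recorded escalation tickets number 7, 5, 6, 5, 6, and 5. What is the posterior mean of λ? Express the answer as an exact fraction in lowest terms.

31/4

Total count 519 over total exposure 48 shifts.
After the first batch: Gamma(5 + 519, 18 + 48) = Gamma(524, 66).
Total count: 7 + 5 + 6 + 5 + 6 + 5 = 34.
Total exposure: 6 shifts.
After the second batch: Gamma(524 + 34, 66 + 6) = Gamma(558, 72).
Posterior mean = α'/β' = 558/72 = 31/4.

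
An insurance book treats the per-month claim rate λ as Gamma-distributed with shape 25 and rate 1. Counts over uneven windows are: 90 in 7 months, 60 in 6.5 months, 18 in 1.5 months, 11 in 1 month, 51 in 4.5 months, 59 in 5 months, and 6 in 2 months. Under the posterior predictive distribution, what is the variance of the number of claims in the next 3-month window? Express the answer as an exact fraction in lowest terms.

13440/361

Total count: 90 + 60 + 18 + 11 + 51 + 59 + 6 = 295.
Total exposure: 7 + 6.5 + 1.5 + 1 + 4.5 + 5 + 2 = 27.5 months.
By Gamma–Poisson conjugacy, the posterior is Gamma(α + Σx, β + Σt) = Gamma(25 + 295, 1 + 27.5) = Gamma(320, 57/2).
The posterior predictive for a window of length T is Negative Binomial with variance T·α'·(β'+T)/β'² = 3·320·(63/2)/(3249/4) = 13440/361.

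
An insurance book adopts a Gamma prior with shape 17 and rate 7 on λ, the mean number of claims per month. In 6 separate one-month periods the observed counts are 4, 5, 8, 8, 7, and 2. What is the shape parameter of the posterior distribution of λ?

51

Total count: 4 + 5 + 8 + 8 + 7 + 2 = 34.
Total exposure: 6 months.
Posterior: α' = 17 + 34 = 51, β' = 7 + 6 = 13.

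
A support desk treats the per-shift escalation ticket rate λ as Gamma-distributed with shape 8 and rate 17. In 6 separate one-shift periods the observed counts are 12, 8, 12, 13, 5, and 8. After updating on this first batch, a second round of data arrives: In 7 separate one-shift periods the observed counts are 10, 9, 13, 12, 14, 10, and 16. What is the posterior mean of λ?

Total count: 12 + 8 + 12 + 13 + 5 + 8 = 58.
Total exposure: 6 shifts.
After the first batch: Gamma(8 + 58, 17 + 6) = Gamma(66, 23).
Total count: 10 + 9 + 13 + 12 + 14 + 10 + 16 = 84.
Total exposure: 7 shifts.
After the second batch: Gamma(66 + 84, 23 + 7) = Gamma(150, 30).
Posterior mean = α'/β' = 150/30 = 5.

5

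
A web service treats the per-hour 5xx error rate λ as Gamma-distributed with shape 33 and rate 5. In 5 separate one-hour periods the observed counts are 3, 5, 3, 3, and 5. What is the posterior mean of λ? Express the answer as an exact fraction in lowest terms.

26/5

Total count: 3 + 5 + 3 + 3 + 5 = 19.
Total exposure: 5 hours.
The Gamma prior is conjugate for the Poisson rate, so λ | data ~ Gamma(33+19, 5+5) = Gamma(52, 10).
Posterior mean = α'/β' = 52/10 = 26/5.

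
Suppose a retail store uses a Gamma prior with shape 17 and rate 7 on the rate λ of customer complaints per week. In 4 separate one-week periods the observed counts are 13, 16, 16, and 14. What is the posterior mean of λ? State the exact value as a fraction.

76/11

Total count: 13 + 16 + 16 + 14 = 59.
Total exposure: 4 weeks.
Conjugate update: add total count to the shape and total exposure to the rate, giving Gamma(76, 11).
Posterior mean = α'/β' = 76/11.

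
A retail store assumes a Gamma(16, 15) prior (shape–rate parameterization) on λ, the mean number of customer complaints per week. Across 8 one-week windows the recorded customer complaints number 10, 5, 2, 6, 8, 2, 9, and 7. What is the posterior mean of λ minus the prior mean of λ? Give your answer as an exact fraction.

Total count: 10 + 5 + 2 + 6 + 8 + 2 + 9 + 7 = 49.
Total exposure: 8 weeks.
The Gamma prior is conjugate for the Poisson rate, so λ | data ~ Gamma(16+49, 15+8) = Gamma(65, 23).
Posterior mean = 65/23 = 65/23; prior mean = 16/15 = 16/15. Difference = 65/23 − 16/15 = 607/345.

607/345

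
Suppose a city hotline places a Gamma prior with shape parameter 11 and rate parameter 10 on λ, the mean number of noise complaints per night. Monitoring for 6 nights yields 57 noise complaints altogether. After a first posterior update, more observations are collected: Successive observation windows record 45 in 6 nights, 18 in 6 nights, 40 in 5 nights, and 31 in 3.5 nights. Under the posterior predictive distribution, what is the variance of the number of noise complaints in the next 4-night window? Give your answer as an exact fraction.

130896/5329

Total count 57 over total exposure 6 nights.
After the first batch: Gamma(11 + 57, 10 + 6) = Gamma(68, 16).
Total count: 45 + 18 + 40 + 31 = 134.
Total exposure: 6 + 6 + 5 + 3.5 = 20.5 nights.
After the second batch: Gamma(68 + 134, 16 + 20.5) = Gamma(202, 73/2).
The posterior predictive for a window of length T is Negative Binomial with variance T·α'·(β'+T)/β'² = 4·202·(81/2)/(5329/4) = 130896/5329.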